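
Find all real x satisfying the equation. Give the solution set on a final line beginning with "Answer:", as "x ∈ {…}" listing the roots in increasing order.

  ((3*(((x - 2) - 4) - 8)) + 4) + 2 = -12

Step 1. [((3*(((x - 2) - 4) - 8)) + 4) + 2 = -12] 2 comes off first (subtract 2). So sub: (3*(((x - 2) - 4) - 8)) + 4 = -14.
Step 2. [(3*(((x - 2) - 4) - 8)) + 4 = -14] the outer +4 inverts by subtracting 4 ⇒ sub: 3*(((x - 2) - 4) - 8) = -18.
Step 3. [3*(((x - 2) - 4) - 8) = -18] 3·(inner) — divide through by 3, so div: ((x - 2) - 4) - 8 = -6.
Step 4. [((x - 2) - 4) - 8 = -6] the outer -8 inverts by adding 8, so sub: (x - 2) - 4 = 2.
Step 5. [(x - 2) - 4 = 2] add 4: x sits inside (… - 4). So sub: x - 2 = 6.
Step 6. [x - 2 = 6] peel the -2: add 2 from each side. So sub: x = 8.

Answer: x ∈ {8}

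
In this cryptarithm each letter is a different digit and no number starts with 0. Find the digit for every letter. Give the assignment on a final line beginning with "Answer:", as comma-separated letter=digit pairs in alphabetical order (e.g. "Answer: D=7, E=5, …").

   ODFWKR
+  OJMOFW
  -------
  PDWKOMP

Step 1. [col 1: R + W ≡ P (mod 10)] column 1 (R + W ≡ P (mod 10), carry-in 0) doesn't pin P yet; pick P=1 and continue, so P=1.
Step 2. [col 1: R + W ≡ P (mod 10)] no forcing yet in column 1 (carry-in 0); R=2 is free and consistent — try it. So R=2.
Step 3. [col 1: R + W ≡ P (mod 10)] in column 1 we have R+W≡P with carry-in 0; given R=2, P=1 and digits 1,2 already taken and all letters distinct, that pins W to 9 ⇒ W=9.
Step 4. [col 2: K + F ≡ M (mod 10)] several values work for M in column 2 (K + F ≡ M (mod 10), carry-in 1); try M=0, so M=0.
Step 5. [col 2: K + F ≡ M (mod 10)] column 2 (K + F ≡ M (mod 10), carry-in 1) doesn't pin F yet; pick F=4 and continue, so F=4.
Step 6. [col 2: K + F ≡ M (mod 10)] column 2: given F=4, M=0, carry-in 1, and digits 0,1,2,4,9 already taken and all letters distinct, K+F≡M (mod 10) forces K=5, so K=5.
Step 7. [col 3: W + O ≡ O (mod 10)] several values work for O in column 3 (W + O ≡ O (mod 10), carry-in 1); try O=8. So O=8.
Step 8. [col 5: D + J ≡ W (mod 10)] several values work for D in column 5 (D + J ≡ W (mod 10), carry-in 0); try D=6, so D=6.
Step 9. [col 5: D + J ≡ W (mod 10)] in column 5 we have D+J≡W with carry-in 0; given D=6, W=9 and digits 0,1,2,4,5,6,8,9 already taken and all letters distinct, that pins J to 3. So J=3.

Answer: D=6, F=4, J=3, K=5, M=0, O=8, P=1, R=2, W=9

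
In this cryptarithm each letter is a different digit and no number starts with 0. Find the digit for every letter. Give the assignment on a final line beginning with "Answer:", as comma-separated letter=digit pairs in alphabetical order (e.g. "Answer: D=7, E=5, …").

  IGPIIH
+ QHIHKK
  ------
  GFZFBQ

Step 1. [col 1: H + K ≡ Q (mod 10)] column 1 (H + K ≡ Q (mod 10), carry-in 0) doesn't pin Q yet; pick Q=1 and continue ⇒ Q=1.
Step 2. [col 1: H + K ≡ Q (mod 10)] several values work for H in column 1 (H + K ≡ Q (mod 10), carry-in 0); try H=3, so H=3.
Step 3. [col 1: H + K ≡ Q (mod 10)] column 1: given H=3, Q=1, carry-in 0, and digits 1,3 already taken and all letters distinct, H+K≡Q (mod 10) forces K=8, so K=8.
Step 4. [col 2: I + K ≡ B (mod 10)] several values work for I in column 2 (I + K ≡ B (mod 10), carry-in 1); try I=5 ⇒ I=5.
Step 5. [col 2: I + K ≡ B (mod 10)] in column 2 we have I+K≡B with carry-in 1; given I=5, K=8 and digits 1,3,5,8 already taken and all letters distinct, that pins B to 4, so B=4.
Step 6. [col 3: I + H ≡ F (mod 10)] from column 3 (I=5, H=3, carry-in 1, digits 1,3,4,5,8 already taken and all letters distinct): F must equal 9 ⇒ F=9.
Step 7. [col 4: P + I ≡ Z (mod 10)] P=2 is one option consistent with column 4 (P + I ≡ Z (mod 10), carry-in 0) — take it. So P=2.
Step 8. [col 4: P + I ≡ Z (mod 10)] from column 4 (P=2, I=5, carry-in 0, digits 1,2,3,4,5,8,9 already taken and all letters distinct): Z must equal 7, so Z=7.
Step 9. [col 5: G + H ≡ F (mod 10)] in column 5 we have G+H≡F with carry-in 0; given H=3, F=9 and digits 1,2,3,4,5,7,8,9 already taken and all letters distinct, that pins G to 6 ⇒ G=6.

Answer: B=4, F=9, G=6, H=3, I=5, K=8, P=2, Q=1, Z=7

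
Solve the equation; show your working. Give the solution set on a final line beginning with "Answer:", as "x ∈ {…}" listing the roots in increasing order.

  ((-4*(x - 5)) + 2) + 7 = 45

Step 1. [((-4*(x - 5)) + 2) + 7 = 45] peel the +7: subtract 7 from each side, so sub: (-4*(x - 5)) + 2 = 38.
Step 2. [(-4*(x - 5)) + 2 = 38] 2 comes off first (subtract 2), so sub: -4*(x - 5) = 36.
Step 3. [-4*(x - 5) = 36] -4·(inner) — divide through by -4, so div: x - 5 = -9.
Step 4. [x - 5 = -9] peel the -5: add 5 from each side. So sub: x = -4.

Answer: x ∈ {-4}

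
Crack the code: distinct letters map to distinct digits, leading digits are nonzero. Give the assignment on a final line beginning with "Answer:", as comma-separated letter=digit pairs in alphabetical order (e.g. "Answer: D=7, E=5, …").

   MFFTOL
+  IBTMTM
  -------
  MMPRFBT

Step 1. [col 1: L + M ≡ T (mod 10)] several values work for L in column 1 (L + M ≡ T (mod 10), carry-in 0); try L=5, so L=5.
Step 2. [col 1: L + M ≡ T (mod 10)] no forcing yet in column 1 (carry-in 0); M=1 is free and consistent — try it ⇒ M=1.
Step 3. [col 1: L + M ≡ T (mod 10)] in column 1 we have L+M≡T with carry-in 0; given L=5, M=1 and digits 1,5 already taken and all letters distinct, that pins T to 6 ⇒ T=6.
Step 4. [col 2: O + T ≡ B (mod 10)] no forcing yet in column 2 (carry-in 0); O=7 is free and consistent — try it ⇒ O=7.
Step 5. [col 2: O + T ≡ B (mod 10)] in column 2 we have O+T≡B with carry-in 0; given O=7, T=6 and digits 1,5,6,7 already taken and all letters distinct, that pins B to 3, so B=3.
Step 6. [col 3: T + M ≡ F (mod 10)] from column 3 (T=6, M=1, carry-in 1, digits 1,3,5,6,7 already taken and all letters distinct): F must equal 8, so F=8.
Step 7. [col 4: F + T ≡ R (mod 10)] column 4 reads F+T+carry(0)=R with F=8, T=6; with digits 1,3,5,6,7,8 already taken and all letters distinct, the only value for R is 4 ⇒ R=4.
Step 8. [col 5: F + B ≡ P (mod 10)] in column 5 we have F+B≡P with carry-in 1; given F=8, B=3 and digits 1,3,4,5,6,7,8 already taken and all letters distinct, that pins P to 2, so P=2.
Step 9. [col 6: M + I ≡ M (mod 10)] in column 6 we have M+I≡M with carry-in 1; given M=1 and digits 1,2,3,4,5,6,7,8 already taken and all letters distinct, that pins I to 9, so I=9.

Answer: B=3, F=8, I=9, L=5, M=1, O=7, P=2, R=4, T=6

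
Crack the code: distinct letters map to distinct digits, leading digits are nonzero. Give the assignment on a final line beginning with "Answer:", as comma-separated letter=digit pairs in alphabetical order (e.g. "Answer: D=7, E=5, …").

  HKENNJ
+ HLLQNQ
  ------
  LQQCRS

Step 1. [col 1: J + Q ≡ S (mod 10)] column 1 (J + Q ≡ S (mod 10), carry-in 0) doesn't pin Q yet; pick Q=9 and continue. So Q=9.
Step 2. [col 1: J + Q ≡ S (mod 10)] S=5 is one option consistent with column 1 (J + Q ≡ S (mod 10), carry-in 0) — take it ⇒ S=5.
Step 3. [col 1: J + Q ≡ S (mod 10)] column 1 reads J+Q+carry(0)=S with Q=9, S=5; with digits 5,9 already taken and all letters distinct, the only value for J is 6 ⇒ J=6.
Step 4. [col 2: N + N ≡ R (mod 10)] several values work for R in column 2 (N + N ≡ R (mod 10), carry-in 1); try R=7 ⇒ R=7.
Step 5. [col 2: N + N ≡ R (mod 10)] several values work for N in column 2 (N + N ≡ R (mod 10), carry-in 1); try N=3. So N=3.
Step 6. [col 3: N + Q ≡ C (mod 10)] column 3 reads N+Q+carry(0)=C with N=3, Q=9; with digits 3,5,6,7,9 already taken and all letters distinct, the only value for C is 2, so C=2.
Step 7. [col 4: E + L ≡ Q (mod 10)] L=8 is one option consistent with column 4 (E + L ≡ Q (mod 10), carry-in 1) — take it, so L=8.
Step 8. [col 4: E + L ≡ Q (mod 10)] column 4 reads E+L+carry(1)=Q with L=8, Q=9; with digits 2,3,5,6,7,8,9 already taken and all letters distinct, the only value for E is 0 ⇒ E=0.
Step 9. [col 5: K + L ≡ Q (mod 10)] column 5 reads K+L+carry(0)=Q with L=8, Q=9; with digits 0,2,3,5,6,7,8,9 already taken and all letters distinct, the only value for K is 1, so K=1.
Step 10. [col 6: H + H ≡ L (mod 10)] in column 6 we have H+H≡L with carry-in 0; given L=8 and digits 0,1,2,3,5,6,7,8,9 already taken and all letters distinct, that pins H to 4, so H=4.

Answer: C=2, E=0, H=4, J=6, K=1, L=8, N=3, Q=9, R=7, S=5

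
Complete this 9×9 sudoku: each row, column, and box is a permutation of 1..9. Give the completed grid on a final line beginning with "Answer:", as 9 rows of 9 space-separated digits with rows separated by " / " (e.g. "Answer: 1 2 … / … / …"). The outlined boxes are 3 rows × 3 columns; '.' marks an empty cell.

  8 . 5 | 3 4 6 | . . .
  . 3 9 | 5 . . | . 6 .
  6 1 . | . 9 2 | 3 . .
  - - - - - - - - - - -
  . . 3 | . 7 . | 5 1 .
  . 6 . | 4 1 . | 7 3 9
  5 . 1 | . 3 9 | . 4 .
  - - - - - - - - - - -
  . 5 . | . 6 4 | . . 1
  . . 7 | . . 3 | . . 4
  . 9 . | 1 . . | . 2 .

Step 1. [r5c1∈{2}] only 2 remains possible at r5c1, so r5c1=2.
Step 2. [r4c6∈{8}] r4c6 has the single candidate 8, so r4c6=8.
Step 3. [r2c5∈{8}] nothing but 8 survives at r2c5. So r2c5=8.
Step 4. [r9c9∈{3,5,6,7,8}] 3 has one home in col 9: r9c9. So r9c9=3.
Step 5. [r7c8∈{7,8,9}] in box 9, 7 fits only at r7c8, so r7c8=7.
Step 6. [r1c2∈{2,7}] r1c2 is the only open cell in box 1 admitting 2, so r1c2=2.
Step 7. [r8c2∈{8}] r8c2's peers cover all but 8. So r8c2=8.
Step 8. [r9c7∈{6,8}] across row 9, 8 lands solely at r9c7. So r9c7=8.
Step 9. [r7c7∈{9}] r7c7's peers cover all but 9 ⇒ r7c7=9.
Step 10. [r3c9∈{5,7,8}] col 9 places 5 nowhere but r3c9 ⇒ r3c9=5.
Step 11. [r9c1∈{4}] r9c1 is down to just 4 ⇒ r9c1=4.
Step 12. [r8c5∈{2,5}] in col 5, 2 fits only at r8c5, so r8c5=2.
Step 13. [r6c9∈{2,6,8}] 8 has one home in row 6: r6c9 ⇒ r6c9=8.
Step 14. [r4c9∈{2,6}] col 9 places 6 nowhere but r4c9. So r4c9=6.
Step 15. [r2c1∈{7}] nothing but 7 survives at r2c1 ⇒ r2c1=7.
Step 16. [r2c7∈{1,2,4}] in row 2, 4 fits only at r2c7, so r2c7=4.
Step 17. [r9c5∈{5}] nothing but 5 survives at r9c5, so r9c5=5.
Step 18. [r6c7∈{2}] r6c7 is down to just 2, so r6c7=2.
Step 19. [r4c1∈{9}] r4c1's peers cover all but 9, so r4c1=9.
Step 20. [r2c6∈{1}] nothing but 1 survives at r2c6 ⇒ r2c6=1.
Step 21. [r6c2∈{7}] r6c2's peers cover all but 7, so r6c2=7.
Step 22. [r9c6∈{7}] r9c6 has the single candidate 7. So r9c6=7.
Step 23. [r1c7∈{1}] r1c7's peers cover all but 1. So r1c7=1.
Step 24. [r5c3∈{8}] r5c3's peers cover all but 8. So r5c3=8.
Step 25. [r8c1∈{1}] r8c1's peers cover all but 1. So r8c1=1.
Step 26. [r8c7∈{6}] nothing but 6 survives at r8c7, so r8c7=6.
Step 27. [r1c8∈{9}] r1c8 is down to just 9. So r1c8=9.
Step 28. [r7c4∈{8}] nothing but 8 survives at r7c4, so r7c4=8.
Step 29. [r4c2∈{4}] r4c2 is down to just 4 ⇒ r4c2=4.
Step 30. [r6c4∈{6}] only 6 remains possible at r6c4, so r6c4=6.
Step 31. [r9c3∈{6}] r9c3 is down to just 6, so r9c3=6.
Step 32. [r7c3∈{2}] r7c3 is down to just 2, so r7c3=2.
Step 33. [r1c9∈{7}] nothing but 7 survives at r1c9. So r1c9=7.
Step 34. [r5c6∈{5}] r5c6 has the single candidate 5 ⇒ r5c6=5.
Step 35. [r7c1∈{3}] nothing but 3 survives at r7c1. So r7c1=3.
Step 36. [r8c8∈{5}] r8c8 is down to just 5 ⇒ r8c8=5.
Step 37. [r2c9∈{2}] nothing but 2 survives at r2c9. So r2c9=2.
Step 38. [r3c3∈{4}] r3c3's peers cover all but 4. So r3c3=4.
Step 39. [r3c4∈{7}] r3c4 is down to just 7. So r3c4=7.
Step 40. [r4c4∈{2}] only 2 remains possible at r4c4, so r4c4=2.
Step 41. [r3c8∈{8}] r3c8's peers cover all but 8. So r3c8=8.
Step 42. [r8c4∈{9}] r8c4 has the single candidate 9 ⇒ r8c4=9.

Answer: 8 2 5 3 4 6 1 9 7 / 7 3 9 5 8 1 4 6 2 / 6 1 4 7 9 2 3 8 5 / 9 4 3 2 7 8 5 1 6 / 2 6 8 4 1 5 7 3 9 / 5 7 1 6 3 9 2 4 8 / 3 5 2 8 6 4 9 7 1 / 1 8 7 9 2 3 6 5 4 / 4 9 6 1 5 7 8 2 3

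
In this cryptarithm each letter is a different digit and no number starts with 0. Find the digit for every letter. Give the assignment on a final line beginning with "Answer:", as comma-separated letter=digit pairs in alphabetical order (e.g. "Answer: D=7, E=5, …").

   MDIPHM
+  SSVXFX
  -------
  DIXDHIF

Step 1. [col 1: M + X ≡ F (mod 10)] column 1 (M + X ≡ F (mod 10), carry-in 0) doesn't pin F yet; pick F=5 and continue ⇒ F=5.
Step 2. [D] the sum has 7 digits but both addends have 6; that extra leading digit D is the final carry, namely 1, so D=1.
Step 3. [col 1: M + X ≡ F (mod 10)] no forcing yet in column 1 (carry-in 0); M=9 is free and consistent — try it, so M=9.
Step 4. [col 1: M + X ≡ F (mod 10)] in column 1 we have M+X≡F with carry-in 0; given M=9, F=5 and digits 1,5,9 already taken and all letters distinct, that pins X to 6 ⇒ X=6.
Step 5. [col 2: H + F ≡ I (mod 10)] I=3 is one option consistent with column 2 (H + F ≡ I (mod 10), carry-in 1) — take it, so I=3.
Step 6. [col 2: H + F ≡ I (mod 10)] column 2 reads H+F+carry(1)=I with F=5, I=3; with digits 1,3,5,6,9 already taken and all letters distinct, the only value for H is 7 ⇒ H=7.
Step 7. [col 3: P + X ≡ H (mod 10)] column 3 reads P+X+carry(1)=H with X=6, H=7; with digits 1,3,5,6,7,9 already taken and all letters distinct, the only value for P is 0. So P=0.
Step 8. [col 4: I + V ≡ D (mod 10)] in column 4 we have I+V≡D with carry-in 0; given I=3, D=1 and digits 0,1,3,5,6,7,9 already taken and all letters distinct, that pins V to 8. So V=8.
Step 9. [col 5: D + S ≡ X (mod 10)] from column 5 (D=1, X=6, carry-in 1, digits 0,1,3,5,6,7,8,9 already taken and all letters distinct): S must equal 4, so S=4.

Answer: D=1, F=5, H=7, I=3, M=9, P=0, S=4, V=8, X=6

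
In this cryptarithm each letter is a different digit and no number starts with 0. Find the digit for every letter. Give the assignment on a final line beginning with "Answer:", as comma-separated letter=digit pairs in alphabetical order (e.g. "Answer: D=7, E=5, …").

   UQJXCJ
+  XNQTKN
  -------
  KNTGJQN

Step 1. [K] adding two 6-digit numbers gives at most 6+1 digits, and here it does — K is that final carry and must be 1. So K=1.
Step 2. [col 1: J + N ≡ N (mod 10)] column 1: given nothing yet, carry-in 0, and digits 1 already taken and all letters distinct, J+N≡N (mod 10) forces J=0, so J=0.
Step 3. [col 1: J + N ≡ N (mod 10)] column 1 (J + N ≡ N (mod 10), carry-in 0) doesn't pin N yet; pick N=2 and continue, so N=2.
Step 4. [col 2: C + K ≡ Q (mod 10)] several values work for Q in column 2 (C + K ≡ Q (mod 10), carry-in 0); try Q=5 ⇒ Q=5.
Step 5. [col 2: C + K ≡ Q (mod 10)] in column 2 we have C+K≡Q with carry-in 0; given K=1, Q=5 and digits 0,1,2,5 already taken and all letters distinct, that pins C to 4 ⇒ C=4.
Step 6. [col 3: X + T ≡ J (mod 10)] X=3 is one option consistent with column 3 (X + T ≡ J (mod 10), carry-in 0) — take it, so X=3.
Step 7. [col 3: X + T ≡ J (mod 10)] in column 3 we have X+T≡J with carry-in 0; given X=3, J=0 and digits 0,1,2,3,4,5 already taken and all letters distinct, that pins T to 7 ⇒ T=7.
Step 8. [col 4: J + Q ≡ G (mod 10)] in column 4 we have J+Q≡G with carry-in 1; given J=0, Q=5 and digits 0,1,2,3,4,5,7 already taken and all letters distinct, that pins G to 6 ⇒ G=6.
Step 9. [col 6: U + X ≡ N (mod 10)] in column 6 we have U+X≡N with carry-in 0; given X=3, N=2 and digits 0,1,2,3,4,5,6,7 already taken and all letters distinct, that pins U to 9. So U=9.

Answer: C=4, G=6, J=0, K=1, N=2, Q=5, T=7, U=9, X=3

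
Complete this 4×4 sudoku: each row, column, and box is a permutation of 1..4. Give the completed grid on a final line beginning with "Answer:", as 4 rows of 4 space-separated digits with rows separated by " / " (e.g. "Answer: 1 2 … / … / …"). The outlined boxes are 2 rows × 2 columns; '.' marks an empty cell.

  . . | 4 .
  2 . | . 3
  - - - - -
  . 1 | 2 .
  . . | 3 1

Step 1. [r4c1∈{4}] r4c1 has the single candidate 4, so r4c1=4.
Step 2. [r1c2∈{3}] nothing but 3 survives at r1c2, so r1c2=3.
Step 3. [r4c2∈{2}] only 2 remains possible at r4c2, so r4c2=2.
Step 4. [r1c4∈{2}] nothing but 2 survives at r1c4 ⇒ r1c4=2.
Step 5. [r2c2∈{4}] nothing but 4 survives at r2c2 ⇒ r2c2=4.
Step 6. [r1c1∈{1}] r1c1 has the single candidate 1. So r1c1=1.
Step 7. [r2c3∈{1}] nothing but 1 survives at r2c3. So r2c3=1.
Step 8. [r3c4∈{4}] r3c4's peers cover all but 4 ⇒ r3c4=4.
Step 9. [r3c1∈{3}] nothing but 3 survives at r3c1, so r3c1=3.

Answer: 1 3 4 2 / 2 4 1 3 / 3 1 2 4 / 4 2 3 1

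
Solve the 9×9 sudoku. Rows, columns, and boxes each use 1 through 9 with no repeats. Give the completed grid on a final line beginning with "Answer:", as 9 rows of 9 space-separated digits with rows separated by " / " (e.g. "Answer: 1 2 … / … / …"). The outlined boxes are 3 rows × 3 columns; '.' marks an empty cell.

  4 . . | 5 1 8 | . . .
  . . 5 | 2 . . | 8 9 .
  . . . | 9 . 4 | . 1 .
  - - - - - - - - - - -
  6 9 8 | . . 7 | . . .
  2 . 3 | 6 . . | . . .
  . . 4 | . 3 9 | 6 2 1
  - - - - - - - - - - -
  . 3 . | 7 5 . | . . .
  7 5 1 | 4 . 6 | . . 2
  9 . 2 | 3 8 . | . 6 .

Step 1. [r2c9∈{3,4,6,7}] in row 2, 4 fits only at r2c9. So r2c9=4.
Step 2. [r3c2∈{2,6,7,8}] in col 2, 8 fits only at r3c2, so r3c2=8.
Step 3. [r8c8∈{3,8}] across row 8, 8 lands solely at r8c8 ⇒ r8c8=8.
Step 4. [r8c7∈{3,9}] row 8 places 3 nowhere but r8c7, so r8c7=3.
Step 5. [r7c8∈{4}] nothing but 4 survives at r7c8. So r7c8=4.
Step 6. [r5c6∈{1,5}] in col 6, 5 fits only at r5c6, so r5c6=5.
Step 7. [r5c8∈{7}] nothing but 7 survives at r5c8, so r5c8=7.
Step 8. [r3c7∈{2,5,7}] in row 3, 2 fits only at r3c7, so r3c7=2.
Step 9. [r3c9∈{3,5,6,7}] 5 has one home in row 3: r3c9 ⇒ r3c9=5.
Step 10. [r1c7∈{7}] r1c7 has the single candidate 7. So r1c7=7.
Step 11. [r3c3∈{6,7}] in col 3, 7 fits only at r3c3 ⇒ r3c3=7.
Step 12. [r1c9∈{3,6}] across col 9, 6 lands solely at r1c9 ⇒ r1c9=6.
Step 13. [r5c5∈{4}] nothing but 4 survives at r5c5 ⇒ r5c5=4.
Step 14. [r2c1∈{1,3}] r2c1 is the only open cell in col 1 admitting 1. So r2c1=1.
Step 15. [r4c8∈{3,5}] col 8 places 5 nowhere but r4c8, so r4c8=5.
Step 16. [r5c7∈{9}] r5c7 is down to just 9 ⇒ r5c7=9.
Step 17. [r9c6∈{1}] r9c6 has the single candidate 1, so r9c6=1.
Step 18. [r2c2∈{6}] nothing but 6 survives at r2c2 ⇒ r2c2=6.
Step 19. [r6c1∈{5}] r6c1 has the single candidate 5, so r6c1=5.
Step 20. [r9c7∈{5}] r9c7 is down to just 5. So r9c7=5.
Step 21. [r1c3∈{9}] r1c3's peers cover all but 9. So r1c3=9.
Step 22. [r6c4∈{8}] r6c4 has the single candidate 8, so r6c4=8.
Step 23. [r9c2∈{4}] only 4 remains possible at r9c2 ⇒ r9c2=4.
Step 24. [r3c1∈{3}] only 3 remains possible at r3c1. So r3c1=3.
Step 25. [r4c9∈{3}] r4c9's peers cover all but 3. So r4c9=3.
Step 26. [r7c7∈{1}] r7c7 has the single candidate 1, so r7c7=1.
Step 27. [r7c6∈{2}] only 2 remains possible at r7c6 ⇒ r7c6=2.
Step 28. [r2c6∈{3}] r2c6's peers cover all but 3, so r2c6=3.
Step 29. [r4c7∈{4}] only 4 remains possible at r4c7 ⇒ r4c7=4.
Step 30. [r8c5∈{9}] r8c5 is down to just 9, so r8c5=9.
Step 31. [r2c5∈{7}] r2c5 is down to just 7 ⇒ r2c5=7.
Step 32. [r7c9∈{9}] nothing but 9 survives at r7c9. So r7c9=9.
Step 33. [r7c3∈{6}] r7c3 has the single candidate 6 ⇒ r7c3=6.
Step 34. [r5c9∈{8}] only 8 remains possible at r5c9, so r5c9=8.
Step 35. [r4c5∈{2}] r4c5 has the single candidate 2 ⇒ r4c5=2.
Step 36. [r7c1∈{8}] r7c1 has the single candidate 8 ⇒ r7c1=8.
Step 37. [r5c2∈{1}] r5c2 is down to just 1, so r5c2=1.
Step 38. [r1c2∈{2}] only 2 remains possible at r1c2, so r1c2=2.
Step 39. [r4c4∈{1}] r4c4 has the single candidate 1. So r4c4=1.
Step 40. [r9c9∈{7}] r9c9 has the single candidate 7, so r9c9=7.
Step 41. [r6c2∈{7}] r6c2 has the single candidate 7. So r6c2=7.
Step 42. [r1c8∈{3}] nothing but 3 survives at r1c8, so r1c8=3.
Step 43. [r3c5∈{6}] only 6 remains possible at r3c5. So r3c5=6.

Answer: 4 2 9 5 1 8 7 3 6 / 1 6 5 2 7 3 8 9 4 / 3 8 7 9 6 4 2 1 5 / 6 9 8 1 2 7 4 5 3 / 2 1 3 6 4 5 9 7 8 / 5 7 4 8 3 9 6 2 1 / 8 3 6 7 5 2 1 4 9 / 7 5 1 4 9 6 3 8 2 / 9 4 2 3 8 1 5 6 7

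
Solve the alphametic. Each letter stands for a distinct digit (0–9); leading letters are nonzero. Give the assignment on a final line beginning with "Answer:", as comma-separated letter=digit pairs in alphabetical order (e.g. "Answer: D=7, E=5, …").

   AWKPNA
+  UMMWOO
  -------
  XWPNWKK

Step 1. [col 1: A + O ≡ K (mod 10)] K=0 is one option consistent with column 1 (A + O ≡ K (mod 10), carry-in 0) — take it ⇒ K=0.
Step 2. [X] adding two 6-digit numbers gives at most 6+1 digits, and here it does — X is that final carry and must be 1. So X=1.
Step 3. [col 1: A + O ≡ K (mod 10)] O=2 is one option consistent with column 1 (A + O ≡ K (mod 10), carry-in 0) — take it. So O=2.
Step 4. [col 1: A + O ≡ K (mod 10)] in column 1 we have A+O≡K with carry-in 0; given O=2, K=0 and digits 0,1,2 already taken and all letters distinct, that pins A to 8 ⇒ A=8.
Step 5. [col 2: N + O ≡ K (mod 10)] in column 2 we have N+O≡K with carry-in 1; given O=2, K=0 and digits 0,1,2,8 already taken and all letters distinct, that pins N to 7. So N=7.
Step 6. [col 3: P + W ≡ W (mod 10)] column 3 reads P+W+carry(1)=W with nothing yet; with digits 0,1,2,7,8 already taken and all letters distinct, the only value for P is 9 ⇒ P=9.
Step 7. [col 3: P + W ≡ W (mod 10)] W=3 is one option consistent with column 3 (P + W ≡ W (mod 10), carry-in 1) — take it ⇒ W=3.
Step 8. [col 4: K + M ≡ N (mod 10)] column 4 reads K+M+carry(1)=N with K=0, N=7; with digits 0,1,2,3,7,8,9 already taken and all letters distinct, the only value for M is 6, so M=6.
Step 9. [col 6: A + U ≡ W (mod 10)] in column 6 we have A+U≡W with carry-in 0; given A=8, W=3 and digits 0,1,2,3,6,7,8,9 already taken and all letters distinct, that pins U to 5 ⇒ U=5.

Answer: A=8, K=0, M=6, N=7, O=2, P=9, U=5, W=3, X=1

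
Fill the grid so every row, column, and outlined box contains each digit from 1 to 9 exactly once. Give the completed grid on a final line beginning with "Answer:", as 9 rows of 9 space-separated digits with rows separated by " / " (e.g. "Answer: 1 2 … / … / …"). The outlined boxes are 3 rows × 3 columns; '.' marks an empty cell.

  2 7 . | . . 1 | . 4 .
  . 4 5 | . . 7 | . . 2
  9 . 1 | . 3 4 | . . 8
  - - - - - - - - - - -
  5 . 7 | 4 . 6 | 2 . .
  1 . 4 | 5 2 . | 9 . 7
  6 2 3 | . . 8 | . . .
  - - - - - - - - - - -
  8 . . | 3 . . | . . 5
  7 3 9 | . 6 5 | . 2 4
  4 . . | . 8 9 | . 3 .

Step 1. [r6c9∈{1}] only 1 remains possible at r6c9, so r6c9=1.
Step 2. [r2c5∈{9}] r2c5's peers cover all but 9 ⇒ r2c5=9.
Step 3. [r9c9∈{6}] nothing but 6 survives at r9c9, so r9c9=6.
Step 4. [r3c2∈{6}] r3c2's peers cover all but 6 ⇒ r3c2=6.
Step 5. [r7c2∈{1}] only 1 remains possible at r7c2, so r7c2=1.
Step 6. [r7c7∈{7}] r7c7's peers cover all but 7, so r7c7=7.
Step 7. [r9c7∈{1}] r9c7 is down to just 1. So r9c7=1.
Step 8. [r3c7∈{5}] r3c7's peers cover all but 5. So r3c7=5.
Step 9. [r4c8∈{8}] r4c8 has the single candidate 8 ⇒ r4c8=8.
Step 10. [r9c3∈{2}] nothing but 2 survives at r9c3, so r9c3=2.
Step 11. [r2c4∈{6,8}] 8 has one home in row 2: r2c4 ⇒ r2c4=8.
Step 12. [r5c8∈{6}] only 6 remains possible at r5c8. So r5c8=6.
Step 13. [r2c7∈{3,6}] 6 has one home in row 2: r2c7 ⇒ r2c7=6.
Step 14. [r9c4∈{7}] r9c4 is down to just 7, so r9c4=7.
Step 15. [r1c7∈{3}] only 3 remains possible at r1c7. So r1c7=3.
Step 16. [r7c8∈{9}] r7c8 is down to just 9, so r7c8=9.
Step 17. [r1c9∈{9}] nothing but 9 survives at r1c9, so r1c9=9.
Step 18. [r6c5∈{7}] nothing but 7 survives at r6c5 ⇒ r6c5=7.
Step 19. [r5c2∈{8}] r5c2 has the single candidate 8, so r5c2=8.
Step 20. [r8c7∈{8}] nothing but 8 survives at r8c7, so r8c7=8.
Step 21. [r2c1∈{3}] r2c1's peers cover all but 3 ⇒ r2c1=3.
Step 22. [r4c9∈{3}] r4c9 has the single candidate 3, so r4c9=3.
Step 23. [r5c6∈{3}] r5c6's peers cover all but 3 ⇒ r5c6=3.
Step 24. [r7c5∈{4}] r7c5 is down to just 4. So r7c5=4.
Step 25. [r1c3∈{8}] r1c3 has the single candidate 8 ⇒ r1c3=8.
Step 26. [r6c8∈{5}] nothing but 5 survives at r6c8 ⇒ r6c8=5.
Step 27. [r9c2∈{5}] r9c2's peers cover all but 5 ⇒ r9c2=5.
Step 28. [r8c4∈{1}] r8c4 is down to just 1. So r8c4=1.
Step 29. [r6c4∈{9}] only 9 remains possible at r6c4, so r6c4=9.
Step 30. [r3c4∈{2}] r3c4 is down to just 2 ⇒ r3c4=2.
Step 31. [r6c7∈{4}] only 4 remains possible at r6c7 ⇒ r6c7=4.
Step 32. [r7c6∈{2}] r7c6's peers cover all but 2. So r7c6=2.
Step 33. [r4c5∈{1}] r4c5's peers cover all but 1, so r4c5=1.
Step 34. [r7c3∈{6}] r7c3's peers cover all but 6, so r7c3=6.
Step 35. [r2c8∈{1}] r2c8's peers cover all but 1, so r2c8=1.
Step 36. [r4c2∈{9}] r4c2 is down to just 9 ⇒ r4c2=9.
Step 37. [r3c8∈{7}] r3c8 is down to just 7. So r3c8=7.
Step 38. [r1c4∈{6}] r1c4 is down to just 6 ⇒ r1c4=6.
Step 39. [r1c5∈{5}] only 5 remains possible at r1c5 ⇒ r1c5=5.

Answer: 2 7 8 6 5 1 3 4 9 / 3 4 5 8 9 7 6 1 2 / 9 6 1 2 3 4 5 7 8 / 5 9 7 4 1 6 2 8 3 / 1 8 4 5 2 3 9 6 7 / 6 2 3 9 7 8 4 5 1 / 8 1 6 3 4 2 7 9 5 / 7 3 9 1 6 5 8 2 4 / 4 5 2 7 8 9 1 3 6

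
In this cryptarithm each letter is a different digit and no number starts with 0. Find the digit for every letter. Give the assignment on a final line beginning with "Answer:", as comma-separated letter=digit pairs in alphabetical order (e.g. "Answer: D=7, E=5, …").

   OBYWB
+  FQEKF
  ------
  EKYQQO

Step 1. [col 1: B + F ≡ O (mod 10)] several values work for O in column 1 (B + F ≡ O (mod 10), carry-in 0); try O=6 ⇒ O=6.
Step 2. [col 1: B + F ≡ O (mod 10)] F=9 is one option consistent with column 1 (B + F ≡ O (mod 10), carry-in 0) — take it. So F=9.
Step 3. [col 1: B + F ≡ O (mod 10)] column 1: given F=9, O=6, carry-in 0, and digits 6,9 already taken and all letters distinct, B+F≡O (mod 10) forces B=7 ⇒ B=7.
Step 4. [col 2: W + K ≡ Q (mod 10)] K=5 is one option consistent with column 2 (W + K ≡ Q (mod 10), carry-in 1) — take it. So K=5.
Step 5. [col 2: W + K ≡ Q (mod 10)] no forcing yet in column 2 (carry-in 1); Q=0 is free and consistent — try it ⇒ Q=0.
Step 6. [E] adding two 5-digit numbers gives at most 5+1 digits, and here it does — E is that final carry and must be 1, so E=1.
Step 7. [col 2: W + K ≡ Q (mod 10)] from column 2 (K=5, Q=0, carry-in 1, digits 0,1,5,6,7,9 already taken and all letters distinct): W must equal 4 ⇒ W=4.
Step 8. [col 3: Y + E ≡ Q (mod 10)] from column 3 (E=1, Q=0, carry-in 1, digits 0,1,4,5,6,7,9 already taken and all letters distinct): Y must equal 8 ⇒ Y=8.

Answer: B=7, E=1, F=9, K=5, O=6, Q=0, W=4, Y=8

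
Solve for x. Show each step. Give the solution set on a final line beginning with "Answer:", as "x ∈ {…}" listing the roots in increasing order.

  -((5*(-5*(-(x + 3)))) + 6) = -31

Step 1. [-((5*(-5*(-(x + 3)))) + 6) = -31] leading − — multiply by −1 ⇒ neg: (5*(-5*(-(x + 3)))) + 6 = 31.
Step 2. [(5*(-5*(-(x + 3)))) + 6 = 31] 6 comes off first (subtract 6), so sub: 5*(-5*(-(x + 3))) = 25.
Step 3. [5*(-5*(-(x + 3))) = 25] divide by the outer 5, so div: -5*(-(x + 3)) = 5.
Step 4. [-5*(-(x + 3)) = 5] -5·(inner) — divide through by -5. So div: -(x + 3) = -1.
Step 5. [-(x + 3) = -1] LHS negated; negate both sides ⇒ neg: x + 3 = 1.
Step 6. [x + 3 = 1] subtract 3: x sits inside (… + 3) ⇒ sub: x = -2.

Answer: x ∈ {-2}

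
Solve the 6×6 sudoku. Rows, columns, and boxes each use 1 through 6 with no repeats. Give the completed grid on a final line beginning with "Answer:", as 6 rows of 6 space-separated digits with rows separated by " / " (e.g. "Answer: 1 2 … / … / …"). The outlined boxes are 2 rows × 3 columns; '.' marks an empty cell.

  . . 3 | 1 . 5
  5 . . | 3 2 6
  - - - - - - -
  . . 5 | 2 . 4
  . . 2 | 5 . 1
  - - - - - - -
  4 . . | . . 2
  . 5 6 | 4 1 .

Step 1. [r4c2∈{3,4,6}] row 4 places 4 nowhere but r4c2, so r4c2=4.
Step 2. [r2c2∈{1}] only 1 remains possible at r2c2 ⇒ r2c2=1.
Step 3. [r5c2∈{3}] r5c2 has the single candidate 3 ⇒ r5c2=3.
Step 4. [r3c2∈{6}] r3c2 is down to just 6 ⇒ r3c2=6.
Step 5. [r3c5∈{3}] r3c5 is down to just 3, so r3c5=3.
Step 6. [r5c5∈{5,6}] row 5 places 5 nowhere but r5c5 ⇒ r5c5=5.
Step 7. [r6c1∈{2}] r6c1 has the single candidate 2, so r6c1=2.
Step 8. [r1c1∈{6}] r1c1 has the single candidate 6. So r1c1=6.
Step 9. [r2c3∈{4}] nothing but 4 survives at r2c3. So r2c3=4.
Step 10. [r1c5∈{4}] r1c5 is down to just 4 ⇒ r1c5=4.
Step 11. [r5c3∈{1}] r5c3's peers cover all but 1. So r5c3=1.
Step 12. [r3c1∈{1}] only 1 remains possible at r3c1, so r3c1=1.
Step 13. [r4c5∈{6}] r4c5 is down to just 6 ⇒ r4c5=6.
Step 14. [r4c1∈{3}] nothing but 3 survives at r4c1. So r4c1=3.
Step 15. [r5c4∈{6}] only 6 remains possible at r5c4. So r5c4=6.
Step 16. [r6c6∈{3}] r6c6 has the single candidate 3 ⇒ r6c6=3.
Step 17. [r1c2∈{2}] only 2 remains possible at r1c2, so r1c2=2.

Answer: 6 2 3 1 4 5 / 5 1 4 3 2 6 / 1 6 5 2 3 4 / 3 4 2 5 6 1 / 4 3 1 6 5 2 / 2 5 6 4 1 3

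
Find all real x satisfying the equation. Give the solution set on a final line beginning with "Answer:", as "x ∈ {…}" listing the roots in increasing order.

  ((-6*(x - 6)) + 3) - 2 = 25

Step 1. [((-6*(x - 6)) + 3) - 2 = 25] 2 comes off first (add 2) ⇒ sub: (-6*(x - 6)) + 3 = 27.
Step 2. [(-6*(x - 6)) + 3 = 27] peel the +3: subtract 3 from each side, so sub: -6*(x - 6) = 24.
Step 3. [-6*(x - 6) = 24] -6 out front; divide by -6, so div: x - 6 = -4.
Step 4. [x - 6 = -4] add 6: x sits inside (… - 6). So sub: x = 2.

Answer: x ∈ {2}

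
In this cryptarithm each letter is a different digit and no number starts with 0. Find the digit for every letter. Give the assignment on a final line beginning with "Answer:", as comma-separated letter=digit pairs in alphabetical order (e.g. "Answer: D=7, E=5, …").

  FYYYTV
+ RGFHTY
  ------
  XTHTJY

Step 1. [col 1: V + Y ≡ Y (mod 10)] from column 1 (nothing yet, carry-in 0, all letters distinct, none taken yet): V must equal 0, so V=0.
Step 2. [col 1: V + Y ≡ Y (mod 10)] column 1 (V + Y ≡ Y (mod 10), carry-in 0) doesn't pin Y yet; pick Y=2 and continue ⇒ Y=2.
Step 3. [col 2: T + T ≡ J (mod 10)] no forcing yet in column 2 (carry-in 0); T=9 is free and consistent — try it, so T=9.
Step 4. [col 2: T + T ≡ J (mod 10)] from column 2 (T=9, carry-in 0, digits 0,2,9 already taken and all letters distinct): J must equal 8 ⇒ J=8.
Step 5. [col 3: Y + H ≡ T (mod 10)] in column 3 we have Y+H≡T with carry-in 1; given Y=2, T=9 and digits 0,2,8,9 already taken and all letters distinct, that pins H to 6 ⇒ H=6.
Step 6. [col 4: Y + F ≡ H (mod 10)] in column 4 we have Y+F≡H with carry-in 0; given Y=2, H=6 and digits 0,2,6,8,9 already taken and all letters distinct, that pins F to 4. So F=4.
Step 7. [col 5: Y + G ≡ T (mod 10)] in column 5 we have Y+G≡T with carry-in 0; given Y=2, T=9 and digits 0,2,4,6,8,9 already taken and all letters distinct, that pins G to 7, so G=7.
Step 8. [col 6: F + R ≡ X (mod 10)] column 6 reads F+R+carry(0)=X with F=4; with digits 0,2,4,6,7,8,9 already taken and all letters distinct, the only value for X is 5 ⇒ X=5.
Step 9. [col 6: F + R ≡ X (mod 10)] from column 6 (F=4, X=5, carry-in 0, digits 0,2,4,5,6,7,8,9 already taken and all letters distinct): R must equal 1. So R=1.

Answer: F=4, G=7, H=6, J=8, R=1, T=9, V=0, X=5, Y=2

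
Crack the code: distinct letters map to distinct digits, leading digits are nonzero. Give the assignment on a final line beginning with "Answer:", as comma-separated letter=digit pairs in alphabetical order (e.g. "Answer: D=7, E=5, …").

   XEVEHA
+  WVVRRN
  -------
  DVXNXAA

Step 1. [D] the sum has 7 digits but both addends have 6; that extra leading digit D is the final carry, namely 1. So D=1.
Step 2. [col 1: A + N ≡ A (mod 10)] from column 1 (nothing yet, carry-in 0, digits 1 already taken and all letters distinct): N must equal 0 ⇒ N=0.
Step 3. [col 1: A + N ≡ A (mod 10)] column 1 (A + N ≡ A (mod 10), carry-in 0) doesn't pin A yet; pick A=9 and continue. So A=9.
Step 4. [col 2: H + R ≡ A (mod 10)] several values work for R in column 2 (H + R ≡ A (mod 10), carry-in 0); try R=6, so R=6.
Step 5. [col 2: H + R ≡ A (mod 10)] column 2 reads H+R+carry(0)=A with R=6, A=9; with digits 0,1,6,9 already taken and all letters distinct, the only value for H is 3, so H=3.
Step 6. [col 3: E + R ≡ X (mod 10)] column 3 (E + R ≡ X (mod 10), carry-in 0) doesn't pin E yet; pick E=2 and continue, so E=2.
Step 7. [col 3: E + R ≡ X (mod 10)] column 3 reads E+R+carry(0)=X with E=2, R=6; with digits 0,1,2,3,6,9 already taken and all letters distinct, the only value for X is 8 ⇒ X=8.
Step 8. [col 4: V + V ≡ N (mod 10)] from column 4 (N=0, carry-in 0, digits 0,1,2,3,6,8,9 already taken and all letters distinct): V must equal 5, so V=5.
Step 9. [col 6: X + W ≡ V (mod 10)] from column 6 (X=8, V=5, carry-in 0, digits 0,1,2,3,5,6,8,9 already taken and all letters distinct): W must equal 7. So W=7.

Answer: A=9, D=1, E=2, H=3, N=0, R=6, V=5, W=7, X=8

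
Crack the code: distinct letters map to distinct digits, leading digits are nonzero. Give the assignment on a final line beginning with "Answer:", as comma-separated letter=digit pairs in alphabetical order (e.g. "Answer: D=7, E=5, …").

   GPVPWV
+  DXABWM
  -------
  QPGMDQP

Step 1. [col 1: V + M ≡ P (mod 10)] several values work for P in column 1 (V + M ≡ P (mod 10), carry-in 0); try P=3, so P=3.
Step 2. [Q] Q is the leading digit of a 7-digit sum of two 6-digit numbers; the final carry is exactly 1, so Q=1.
Step 3. [col 1: V + M ≡ P (mod 10)] column 1 (V + M ≡ P (mod 10), carry-in 0) doesn't pin M yet; pick M=6 and continue ⇒ M=6.
Step 4. [col 1: V + M ≡ P (mod 10)] from column 1 (M=6, P=3, carry-in 0, digits 1,3,6 already taken and all letters distinct): V must equal 7, so V=7.
Step 5. [col 2: W + W ≡ Q (mod 10)] column 2 (W + W ≡ Q (mod 10), carry-in 1) doesn't pin W yet; pick W=0 and continue, so W=0.
Step 6. [col 3: P + B ≡ D (mod 10)] B=2 is one option consistent with column 3 (P + B ≡ D (mod 10), carry-in 0) — take it, so B=2.
Step 7. [col 3: P + B ≡ D (mod 10)] column 3: given P=3, B=2, carry-in 0, and digits 0,1,2,3,6,7 already taken and all letters distinct, P+B≡D (mod 10) forces D=5 ⇒ D=5.
Step 8. [col 4: V + A ≡ M (mod 10)] column 4: given V=7, M=6, carry-in 0, and digits 0,1,2,3,5,6,7 already taken and all letters distinct, V+A≡M (mod 10) forces A=9, so A=9.
Step 9. [col 5: P + X ≡ G (mod 10)] column 5 reads P+X+carry(1)=G with P=3; with digits 0,1,2,3,5,6,7,9 already taken and all letters distinct, the only value for X is 4, so X=4.
Step 10. [col 5: P + X ≡ G (mod 10)] in column 5 we have P+X≡G with carry-in 1; given P=3, X=4 and digits 0,1,2,3,4,5,6,7,9 already taken and all letters distinct, that pins G to 8. So G=8.

Answer: A=9, B=2, D=5, G=8, M=6, P=3, Q=1, V=7, W=0, X=4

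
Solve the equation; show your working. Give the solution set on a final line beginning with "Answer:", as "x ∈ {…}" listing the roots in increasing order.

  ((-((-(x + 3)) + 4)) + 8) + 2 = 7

Step 1. [((-((-(x + 3)) + 4)) + 8) + 2 = 7] +2 is outermost — subtract 2 both sides ⇒ sub: (-((-(x + 3)) + 4)) + 8 = 5.
Step 2. [(-((-(x + 3)) + 4)) + 8 = 5] 8 comes off first (subtract 8), so sub: -((-(x + 3)) + 4) = -3.
Step 3. [-((-(x + 3)) + 4) = -3] LHS negated; negate both sides. So neg: (-(x + 3)) + 4 = 3.
Step 4. [(-(x + 3)) + 4 = 3] subtract 4: x sits inside (… + 4). So sub: -(x + 3) = -1.
Step 5. [-(x + 3) = -1] LHS negated; negate both sides. So neg: x + 3 = 1.
Step 6. [x + 3 = 1] subtract 3: x sits inside (… + 3) ⇒ sub: x = -2.

Answer: x ∈ {-2}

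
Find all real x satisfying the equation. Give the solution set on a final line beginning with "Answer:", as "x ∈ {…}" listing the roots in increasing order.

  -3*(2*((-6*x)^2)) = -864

Step 1. [-3*(2*((-6*x)^2)) = -864] leading coefficient -3: divide by -3. So div: 2*((-6*x)^2) = 288.
Step 2. [2*((-6*x)^2) = 288] 2·(inner) — divide through by 2, so div: (-6*x)^2 = 144.
Step 3. [(-6*x)^2 = 144] 144 ≥ 0, LHS is (·)² — take ±√. So sqrt: -6*x = 12 or -12.
Step 4. [-6*x = 12 or -12] -6·(inner) — divide through by -6. So div: x = -2 or 2.

Answer: x ∈ {-2, 2}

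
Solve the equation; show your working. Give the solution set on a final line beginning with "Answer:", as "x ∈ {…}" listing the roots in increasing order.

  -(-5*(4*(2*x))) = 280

Step 1. [-(-5*(4*(2*x))) = 280] LHS negated; negate both sides ⇒ neg: -5*(4*(2*x)) = -280.
Step 2. [-5*(4*(2*x)) = -280] -5 out front; divide by -5, so div: 4*(2*x) = 56.
Step 3. [4*(2*x) = 56] 4 out front; divide by 4, so div: 2*x = 14.
Step 4. [2*x = 14] LHS = 2·(…); ÷2 both sides, so div: x = 7.

Answer: x ∈ {7}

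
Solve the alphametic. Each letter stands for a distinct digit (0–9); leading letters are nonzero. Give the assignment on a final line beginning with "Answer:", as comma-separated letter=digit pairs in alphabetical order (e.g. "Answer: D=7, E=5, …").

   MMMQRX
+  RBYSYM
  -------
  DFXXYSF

Step 1. [D] the sum has 7 digits but both addends have 6; that extra leading digit D is the final carry, namely 1, so D=1.
Step 2. [col 1: X + M ≡ F (mod 10)] several values work for F in column 1 (X + M ≡ F (mod 10), carry-in 0); try F=0. So F=0.
Step 3. [col 1: X + M ≡ F (mod 10)] several values work for X in column 1 (X + M ≡ F (mod 10), carry-in 0); try X=4, so X=4.
Step 4. [col 1: X + M ≡ F (mod 10)] column 1 reads X+M+carry(0)=F with X=4, F=0; with digits 0,1,4 already taken and all letters distinct, the only value for M is 6. So M=6.
Step 5. [col 2: R + Y ≡ S (mod 10)] several values work for S in column 2 (R + Y ≡ S (mod 10), carry-in 1); try S=2, so S=2.
Step 6. [col 2: R + Y ≡ S (mod 10)] column 2 (R + Y ≡ S (mod 10), carry-in 1) doesn't pin R yet; pick R=3 and continue, so R=3.
Step 7. [col 2: R + Y ≡ S (mod 10)] column 2: given R=3, S=2, carry-in 1, and digits 0,1,2,3,4,6 already taken and all letters distinct, R+Y≡S (mod 10) forces Y=8 ⇒ Y=8.
Step 8. [col 3: Q + S ≡ Y (mod 10)] in column 3 we have Q+S≡Y with carry-in 1; given S=2, Y=8 and digits 0,1,2,3,4,6,8 already taken and all letters distinct, that pins Q to 5, so Q=5.
Step 9. [col 5: M + B ≡ X (mod 10)] in column 5 we have M+B≡X with carry-in 1; given M=6, X=4 and digits 0,1,2,3,4,5,6,8 already taken and all letters distinct, that pins B to 7. So B=7.

Answer: B=7, D=1, F=0, M=6, Q=5, R=3, S=2, X=4, Y=8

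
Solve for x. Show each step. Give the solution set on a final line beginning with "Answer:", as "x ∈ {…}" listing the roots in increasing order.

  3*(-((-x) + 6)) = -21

Step 1. [3*(-((-x) + 6)) = -21] divide by the outer 3 ⇒ div: -((-x) + 6) = -7.
Step 2. [-((-x) + 6) = -7] flip signs both sides. So neg: (-x) + 6 = 7.
Step 3. [(-x) + 6 = 7] +6 is outermost — subtract 6 both sides. So sub: -x = 1.
Step 4. [-x = 1] flip signs both sides, so neg: x = -1.

Answer: x ∈ {-1}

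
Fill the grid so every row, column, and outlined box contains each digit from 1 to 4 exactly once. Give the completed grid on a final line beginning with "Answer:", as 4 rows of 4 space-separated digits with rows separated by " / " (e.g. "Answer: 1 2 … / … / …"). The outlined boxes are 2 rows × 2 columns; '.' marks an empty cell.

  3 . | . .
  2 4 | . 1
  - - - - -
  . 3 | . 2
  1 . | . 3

Step 1. [r4c3∈{4}] r4c3's peers cover all but 4, so r4c3=4.
Step 2. [r1c3∈{2}] only 2 remains possible at r1c3 ⇒ r1c3=2.
Step 3. [r4c2∈{2}] r4c2 is down to just 2 ⇒ r4c2=2.
Step 4. [r3c1∈{4}] r3c1 has the single candidate 4 ⇒ r3c1=4.
Step 5. [r1c4∈{4}] r1c4's peers cover all but 4. So r1c4=4.
Step 6. [r1c2∈{1}] nothing but 1 survives at r1c2 ⇒ r1c2=1.
Step 7. [r3c3∈{1}] r3c3 is down to just 1, so r3c3=1.
Step 8. [r2c3∈{3}] r2c3 has the single candidate 3, so r2c3=3.

Answer: 3 1 2 4 / 2 4 3 1 / 4 3 1 2 / 1 2 4 3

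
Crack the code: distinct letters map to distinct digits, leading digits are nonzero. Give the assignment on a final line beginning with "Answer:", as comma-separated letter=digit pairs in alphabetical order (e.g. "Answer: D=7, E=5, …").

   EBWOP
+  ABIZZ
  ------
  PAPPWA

Step 1. [col 1: P + Z ≡ A (mod 10)] Z=6 is one option consistent with column 1 (P + Z ≡ A (mod 10), carry-in 0) — take it, so Z=6.
Step 2. [col 1: P + Z ≡ A (mod 10)] P=1 is one option consistent with column 1 (P + Z ≡ A (mod 10), carry-in 0) — take it, so P=1.
Step 3. [col 1: P + Z ≡ A (mod 10)] column 1 reads P+Z+carry(0)=A with P=1, Z=6; with digits 1,6 already taken and all letters distinct, the only value for A is 7 ⇒ A=7.
Step 4. [col 2: O + Z ≡ W (mod 10)] several values work for W in column 2 (O + Z ≡ W (mod 10), carry-in 0); try W=8, so W=8.
Step 5. [col 2: O + Z ≡ W (mod 10)] in column 2 we have O+Z≡W with carry-in 0; given Z=6, W=8 and digits 1,6,7,8 already taken and all letters distinct, that pins O to 2 ⇒ O=2.
Step 6. [col 3: W + I ≡ P (mod 10)] column 3: given W=8, P=1, carry-in 0, and digits 1,2,6,7,8 already taken and all letters distinct, W+I≡P (mod 10) forces I=3, so I=3.
Step 7. [col 4: B + B ≡ P (mod 10)] B=5 is one option consistent with column 4 (B + B ≡ P (mod 10), carry-in 1) — take it ⇒ B=5.
Step 8. [col 5: E + A ≡ A (mod 10)] column 5: given A=7, carry-in 1, and digits 1,2,3,5,6,7,8 already taken and all letters distinct, E+A≡A (mod 10) forces E=9, so E=9.

Answer: A=7, B=5, E=9, I=3, O=2, P=1, W=8, Z=6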